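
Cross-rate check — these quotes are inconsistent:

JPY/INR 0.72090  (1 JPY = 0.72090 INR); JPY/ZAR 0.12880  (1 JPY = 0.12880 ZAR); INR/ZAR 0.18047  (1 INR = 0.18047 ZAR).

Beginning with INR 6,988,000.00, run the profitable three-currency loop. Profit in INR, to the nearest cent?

Profitable loop is INR → ZAR → JPY → INR:
INR 6,988,000.00 × 0.18047 = ZAR 1,261,124.36
ZAR 1,261,124.36 ÷ 0.12880 = JPY 9,791,338
JPY 9,791,338 × 0.72090 = INR 7,058,575.71
Profit = INR 7,058,575.71 − INR 6,988,000.00

Profit: INR 70,575.71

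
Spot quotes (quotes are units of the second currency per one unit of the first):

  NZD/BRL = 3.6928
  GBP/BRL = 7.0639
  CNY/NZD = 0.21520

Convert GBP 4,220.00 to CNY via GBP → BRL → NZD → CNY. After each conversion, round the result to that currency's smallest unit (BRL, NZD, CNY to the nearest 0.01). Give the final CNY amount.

GBP 4,220.00 × 7.0639 = BRL 29,809.66
BRL 29,809.66 ÷ 3.6928 = NZD 8,072.37
NZD 8,072.37 ÷ 0.21520 = CNY 37,511.01

CNY 37,511.01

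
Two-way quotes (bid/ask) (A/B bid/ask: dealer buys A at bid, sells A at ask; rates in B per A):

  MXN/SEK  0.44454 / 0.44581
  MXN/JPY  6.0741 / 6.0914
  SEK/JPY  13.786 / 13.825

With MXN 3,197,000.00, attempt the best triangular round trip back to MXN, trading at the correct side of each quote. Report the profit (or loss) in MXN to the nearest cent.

Best loop MXN → SEK → JPY → MXN:
MXN 3,197,000.00 × 0.44454 (sell MXN at bid) = SEK 1,421,194.38
SEK 1,421,194.38 × 13.786 (sell SEK at bid) = JPY 19,592,586
JPY 19,592,586 ÷ 6.0914 (buy MXN at ask) = MXN 3,216,433.94

Net profit: MXN 19,433.94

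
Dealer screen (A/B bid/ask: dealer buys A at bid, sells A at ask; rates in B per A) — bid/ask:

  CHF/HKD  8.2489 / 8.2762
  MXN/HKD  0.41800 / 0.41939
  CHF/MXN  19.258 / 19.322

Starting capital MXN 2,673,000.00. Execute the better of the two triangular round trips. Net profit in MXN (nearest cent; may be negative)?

Best loop MXN → CHF → HKD → MXN:
MXN 2,673,000.00 ÷ 19.322 (buy CHF at ask) = CHF 138,339.72
CHF 138,339.72 × 8.2489 (sell CHF at bid) = HKD 1,141,150.49
HKD 1,141,150.49 ÷ 0.41939 (buy MXN at ask) = MXN 2,720,976.86

Net profit: MXN 47,976.86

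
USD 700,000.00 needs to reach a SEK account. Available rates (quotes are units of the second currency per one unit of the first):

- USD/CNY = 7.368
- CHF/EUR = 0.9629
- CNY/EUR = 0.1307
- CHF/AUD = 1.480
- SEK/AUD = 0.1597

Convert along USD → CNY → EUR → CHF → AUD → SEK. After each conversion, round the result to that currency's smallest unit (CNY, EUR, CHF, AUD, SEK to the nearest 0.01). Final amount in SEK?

SEK 6,487,820.98

USD 700,000.00 × 7.368 = CNY 5,157,600.00
CNY 5,157,600.00 × 0.1307 = EUR 674,098.32
EUR 674,098.32 ÷ 0.9629 = CHF 700,070.95
CHF 700,070.95 × 1.480 = AUD 1,036,105.01
AUD 1,036,105.01 ÷ 0.1597 = SEK 6,487,820.98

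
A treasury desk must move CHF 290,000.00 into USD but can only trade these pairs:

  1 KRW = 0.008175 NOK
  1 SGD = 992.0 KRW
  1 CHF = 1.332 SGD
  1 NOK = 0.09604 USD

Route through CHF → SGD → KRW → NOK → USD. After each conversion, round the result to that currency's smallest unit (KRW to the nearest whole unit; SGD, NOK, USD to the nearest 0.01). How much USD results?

CHF 290,000.00 × 1.332 = SGD 386,280.00
SGD 386,280.00 × 992.0 = KRW 383,189,760
KRW 383,189,760 × 0.008175 = NOK 3,132,576.29
NOK 3,132,576.29 × 0.09604 = USD 300,852.63

USD 300,852.63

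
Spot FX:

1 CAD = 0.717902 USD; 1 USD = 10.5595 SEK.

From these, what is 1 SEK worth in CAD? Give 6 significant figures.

1 SEK ÷ 10.5595 = 0.0947015 USD
0.0947015 USD ÷ 0.717902 = 0.131914 CAD

SEK/CAD = 0.131914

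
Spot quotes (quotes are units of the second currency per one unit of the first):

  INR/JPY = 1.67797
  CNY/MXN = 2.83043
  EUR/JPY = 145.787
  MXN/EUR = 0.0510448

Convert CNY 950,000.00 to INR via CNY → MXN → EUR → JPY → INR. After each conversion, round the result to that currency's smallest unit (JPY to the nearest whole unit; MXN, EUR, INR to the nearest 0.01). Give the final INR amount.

INR 11,925,103.55

CNY 950,000.00 × 2.83043 = MXN 2,688,908.50
MXN 2,688,908.50 × 0.0510448 = EUR 137,254.80
EUR 137,254.80 × 145.787 = JPY 20,009,966
JPY 20,009,966 ÷ 1.67797 = INR 11,925,103.55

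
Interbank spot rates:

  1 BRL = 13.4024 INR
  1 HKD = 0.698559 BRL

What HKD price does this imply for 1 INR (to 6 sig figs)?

INR/HKD = 0.106811

1 INR ÷ 13.4024 = 0.0746135 BRL
0.0746135 BRL ÷ 0.698559 = 0.106811 HKD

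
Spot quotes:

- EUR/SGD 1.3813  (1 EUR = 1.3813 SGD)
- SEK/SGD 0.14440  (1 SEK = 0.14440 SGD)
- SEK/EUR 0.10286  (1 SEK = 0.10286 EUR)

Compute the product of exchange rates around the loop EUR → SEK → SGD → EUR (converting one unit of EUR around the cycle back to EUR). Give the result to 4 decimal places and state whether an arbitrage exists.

1.0163 (arbitrage exists)

Around EUR → SEK → SGD → EUR: 1 ÷ 0.10286 × 0.14440 ÷ 1.3813 = 1.016325
Product > 1; profitable direction is EUR → SEK → SGD → EUR.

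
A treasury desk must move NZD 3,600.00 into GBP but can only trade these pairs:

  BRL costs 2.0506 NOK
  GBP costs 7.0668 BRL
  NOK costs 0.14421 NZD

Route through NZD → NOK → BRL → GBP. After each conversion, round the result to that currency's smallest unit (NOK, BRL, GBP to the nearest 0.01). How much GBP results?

NZD 3,600.00 ÷ 0.14421 = NOK 24,963.59
NOK 24,963.59 ÷ 2.0506 = BRL 12,173.80
BRL 12,173.80 ÷ 7.0668 = GBP 1,722.68

GBP 1,722.68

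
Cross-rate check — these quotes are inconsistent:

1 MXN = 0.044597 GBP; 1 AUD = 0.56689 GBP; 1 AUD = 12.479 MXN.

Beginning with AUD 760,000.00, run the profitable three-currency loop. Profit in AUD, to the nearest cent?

Profit: AUD 14,153.28

Profitable loop is AUD → GBP → MXN → AUD:
AUD 760,000.00 × 0.56689 = GBP 430,836.40
GBP 430,836.40 ÷ 0.044597 = MXN 9,660,658.79
MXN 9,660,658.79 ÷ 12.479 = AUD 774,153.28
Profit = AUD 774,153.28 − AUD 760,000.00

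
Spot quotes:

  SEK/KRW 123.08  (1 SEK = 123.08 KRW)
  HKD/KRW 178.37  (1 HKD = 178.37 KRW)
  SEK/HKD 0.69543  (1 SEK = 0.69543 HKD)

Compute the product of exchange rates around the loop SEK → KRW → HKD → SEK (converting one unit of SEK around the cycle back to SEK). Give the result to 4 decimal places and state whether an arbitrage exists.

Around SEK → KRW → HKD → SEK: 1 × 123.08 ÷ 178.37 ÷ 0.69543 = 0.992230
Product < 1; profitable direction is SEK → HKD → KRW → SEK.

0.9922 (arbitrage exists)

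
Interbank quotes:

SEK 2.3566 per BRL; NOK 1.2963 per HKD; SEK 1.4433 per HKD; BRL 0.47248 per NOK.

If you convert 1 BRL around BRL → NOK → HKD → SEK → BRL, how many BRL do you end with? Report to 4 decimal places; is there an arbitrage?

Around BRL → NOK → HKD → SEK → BRL: 1 ÷ 0.47248 ÷ 1.2963 × 1.4433 ÷ 2.3566 = 0.999958
Product ≈ 1 (deviation 0.004%, within rounding noise).

1.0000 (no arbitrage)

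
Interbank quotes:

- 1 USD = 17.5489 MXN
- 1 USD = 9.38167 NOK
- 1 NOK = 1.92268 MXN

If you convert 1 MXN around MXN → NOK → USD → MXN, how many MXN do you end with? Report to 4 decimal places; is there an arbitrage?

Around MXN → NOK → USD → MXN: 1 ÷ 1.92268 ÷ 9.38167 × 17.5489 = 0.972888
Product < 1; profitable direction is MXN → USD → NOK → MXN.

0.9729 (arbitrage exists)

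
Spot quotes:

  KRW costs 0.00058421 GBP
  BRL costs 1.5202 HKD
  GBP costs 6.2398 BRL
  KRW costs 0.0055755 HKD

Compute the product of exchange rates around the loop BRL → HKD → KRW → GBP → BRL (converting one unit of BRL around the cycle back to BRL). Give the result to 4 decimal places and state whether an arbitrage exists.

Around BRL → HKD → KRW → GBP → BRL: 1 × 1.5202 ÷ 0.0055755 × 0.00058421 × 6.2398 = 0.993932
Product < 1; profitable direction is BRL → GBP → KRW → HKD → BRL.

0.9939 (arbitrage exists)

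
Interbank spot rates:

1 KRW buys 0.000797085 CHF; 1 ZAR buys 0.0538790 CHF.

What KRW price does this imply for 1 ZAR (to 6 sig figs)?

ZAR/KRW = 67.5950

1 ZAR × 0.0538790 = 0.053879 CHF
0.053879 CHF ÷ 0.000797085 = 67.595 KRW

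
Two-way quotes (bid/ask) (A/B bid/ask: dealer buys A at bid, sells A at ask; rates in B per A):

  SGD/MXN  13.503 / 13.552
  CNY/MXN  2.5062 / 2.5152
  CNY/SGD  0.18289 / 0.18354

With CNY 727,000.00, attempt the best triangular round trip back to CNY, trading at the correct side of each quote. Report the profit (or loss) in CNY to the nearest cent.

Best loop CNY → MXN → SGD → CNY:
CNY 727,000.00 × 2.5062 (sell CNY at bid) = MXN 1,822,007.40
MXN 1,822,007.40 ÷ 13.552 (buy SGD at ask) = SGD 134,445.65
SGD 134,445.65 ÷ 0.18354 (buy CNY at ask) = CNY 732,514.15

Net profit: CNY 5,514.15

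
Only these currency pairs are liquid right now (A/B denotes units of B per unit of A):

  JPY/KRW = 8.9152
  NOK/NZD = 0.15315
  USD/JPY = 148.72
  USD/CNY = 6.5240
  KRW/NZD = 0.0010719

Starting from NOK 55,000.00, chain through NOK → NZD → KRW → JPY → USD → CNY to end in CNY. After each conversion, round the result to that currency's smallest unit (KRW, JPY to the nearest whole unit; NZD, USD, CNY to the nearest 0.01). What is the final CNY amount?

CNY 38,666.83

NOK 55,000.00 × 0.15315 = NZD 8,423.25
NZD 8,423.25 ÷ 0.0010719 = KRW 7,858,242
KRW 7,858,242 ÷ 8.9152 = JPY 881,443
JPY 881,443 ÷ 148.72 = USD 5,926.86
USD 5,926.86 × 6.5240 = CNY 38,666.83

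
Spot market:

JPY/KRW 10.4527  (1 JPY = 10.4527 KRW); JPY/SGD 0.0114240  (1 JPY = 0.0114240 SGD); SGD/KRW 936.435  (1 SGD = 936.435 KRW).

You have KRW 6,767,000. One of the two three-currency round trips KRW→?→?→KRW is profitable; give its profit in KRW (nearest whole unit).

Profit: KRW 158,698

Profitable loop is KRW → JPY → SGD → KRW:
KRW 6,767,000 ÷ 10.4527 = JPY 647,393
JPY 647,393 × 0.0114240 = SGD 7,395.81
SGD 7,395.81 × 936.435 = KRW 6,925,698
Profit = KRW 6,925,698 − KRW 6,767,000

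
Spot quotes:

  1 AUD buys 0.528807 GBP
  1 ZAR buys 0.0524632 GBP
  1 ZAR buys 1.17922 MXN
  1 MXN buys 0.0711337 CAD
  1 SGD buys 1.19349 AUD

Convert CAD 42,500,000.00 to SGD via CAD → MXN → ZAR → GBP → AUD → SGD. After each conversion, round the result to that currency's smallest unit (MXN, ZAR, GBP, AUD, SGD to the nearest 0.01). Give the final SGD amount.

SGD 42,117,006.11

CAD 42,500,000.00 ÷ 0.0711337 = MXN 597,466,461.04
MXN 597,466,461.04 ÷ 1.17922 = ZAR 506,662,421.80
ZAR 506,662,421.80 × 0.0524632 = GBP 26,581,131.97
GBP 26,581,131.97 ÷ 0.528807 = AUD 50,266,225.62
AUD 50,266,225.62 ÷ 1.19349 = SGD 42,117,006.11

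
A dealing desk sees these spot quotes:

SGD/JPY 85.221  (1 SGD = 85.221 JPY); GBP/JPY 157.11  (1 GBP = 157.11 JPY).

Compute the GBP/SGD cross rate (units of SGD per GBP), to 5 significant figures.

1 GBP × 157.11 = 157.11 JPY
157.11 JPY ÷ 85.221 = 1.84356 SGD

GBP/SGD = 1.8436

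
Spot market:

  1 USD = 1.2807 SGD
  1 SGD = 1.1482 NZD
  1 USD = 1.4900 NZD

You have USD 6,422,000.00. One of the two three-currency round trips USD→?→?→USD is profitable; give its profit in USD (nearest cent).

Profitable loop is USD → NZD → SGD → USD:
USD 6,422,000.00 × 1.4900 = NZD 9,568,780.00
NZD 9,568,780.00 ÷ 1.1482 = SGD 8,333,722.35
SGD 8,333,722.35 ÷ 1.2807 = USD 6,507,161.98
Profit = USD 6,507,161.98 − USD 6,422,000.00

Profit: USD 85,161.98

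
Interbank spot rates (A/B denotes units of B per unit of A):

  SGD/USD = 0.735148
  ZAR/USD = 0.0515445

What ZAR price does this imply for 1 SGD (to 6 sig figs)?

1 SGD × 0.735148 = 0.735148 USD
0.735148 USD ÷ 0.0515445 = 14.2624 ZAR

SGD/ZAR = 14.2624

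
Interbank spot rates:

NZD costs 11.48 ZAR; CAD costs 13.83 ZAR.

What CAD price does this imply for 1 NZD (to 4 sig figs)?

1 NZD × 11.48 = 11.48 ZAR
11.48 ZAR ÷ 13.83 = 0.83008 CAD

NZD/CAD = 0.8301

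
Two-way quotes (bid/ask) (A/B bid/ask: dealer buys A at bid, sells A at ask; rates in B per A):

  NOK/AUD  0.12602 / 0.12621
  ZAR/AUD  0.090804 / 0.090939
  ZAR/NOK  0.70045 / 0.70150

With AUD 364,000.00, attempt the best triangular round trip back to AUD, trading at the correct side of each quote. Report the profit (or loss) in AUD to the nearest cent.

Net profit: AUD 9,323.15

Best loop AUD → NOK → ZAR → AUD:
AUD 364,000.00 ÷ 0.12621 (buy NOK at ask) = NOK 2,884,082.09
NOK 2,884,082.09 ÷ 0.70150 (buy ZAR at ask) = ZAR 4,111,307.32
ZAR 4,111,307.32 × 0.090804 (sell ZAR at bid) = AUD 373,323.15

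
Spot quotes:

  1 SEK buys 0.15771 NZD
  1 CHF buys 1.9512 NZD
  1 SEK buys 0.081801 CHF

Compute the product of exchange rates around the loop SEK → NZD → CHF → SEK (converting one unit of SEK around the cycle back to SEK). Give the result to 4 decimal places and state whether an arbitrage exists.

Around SEK → NZD → CHF → SEK: 1 × 0.15771 ÷ 1.9512 ÷ 0.081801 = 0.988095
Product < 1; profitable direction is SEK → CHF → NZD → SEK.

0.9881 (arbitrage exists)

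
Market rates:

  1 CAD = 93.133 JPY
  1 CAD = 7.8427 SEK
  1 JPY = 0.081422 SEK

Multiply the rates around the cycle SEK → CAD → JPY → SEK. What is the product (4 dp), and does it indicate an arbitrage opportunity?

Around SEK → CAD → JPY → SEK: 1 ÷ 7.8427 × 93.133 × 0.081422 = 0.966896
Product < 1; profitable direction is SEK → JPY → CAD → SEK.

0.9669 (arbitrage exists)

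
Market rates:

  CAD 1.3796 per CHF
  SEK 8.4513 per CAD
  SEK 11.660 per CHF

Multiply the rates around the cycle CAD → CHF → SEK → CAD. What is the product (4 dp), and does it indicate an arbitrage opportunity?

Around CAD → CHF → SEK → CAD: 1 ÷ 1.3796 × 11.660 ÷ 8.4513 = 1.000050
Product ≈ 1 (deviation 0.005%, within rounding noise).

1.0001 (no arbitrage)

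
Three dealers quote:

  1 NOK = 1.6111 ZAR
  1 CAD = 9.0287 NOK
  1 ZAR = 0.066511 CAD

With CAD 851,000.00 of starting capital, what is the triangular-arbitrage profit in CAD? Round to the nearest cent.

Profit: CAD 28,606.36

Profitable loop is CAD → ZAR → NOK → CAD:
CAD 851,000.00 ÷ 0.066511 = ZAR 12,794,876.04
ZAR 12,794,876.04 ÷ 1.6111 = NOK 7,941,701.96
NOK 7,941,701.96 ÷ 9.0287 = CAD 879,606.36
Profit = CAD 879,606.36 − CAD 851,000.00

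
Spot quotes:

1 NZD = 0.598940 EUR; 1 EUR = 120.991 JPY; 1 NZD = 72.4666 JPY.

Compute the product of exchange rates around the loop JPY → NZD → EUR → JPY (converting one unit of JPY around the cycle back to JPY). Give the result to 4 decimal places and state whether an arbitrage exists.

Around JPY → NZD → EUR → JPY: 1 ÷ 72.4666 × 0.598940 × 120.991 = 0.999997
Product ≈ 1 (deviation 0.000%, within rounding noise).

1.0000 (no arbitrage)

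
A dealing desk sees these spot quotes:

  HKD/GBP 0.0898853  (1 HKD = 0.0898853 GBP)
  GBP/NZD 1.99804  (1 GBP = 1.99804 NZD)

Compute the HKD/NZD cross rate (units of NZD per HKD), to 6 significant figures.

1 HKD × 0.0898853 = 0.0898853 GBP
0.0898853 GBP × 1.99804 = 0.179594 NZD

HKD/NZD = 0.179594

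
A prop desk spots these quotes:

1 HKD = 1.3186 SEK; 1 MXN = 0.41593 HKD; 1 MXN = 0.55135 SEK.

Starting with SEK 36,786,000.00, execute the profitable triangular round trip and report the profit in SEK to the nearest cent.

Profitable loop is SEK → HKD → MXN → SEK:
SEK 36,786,000.00 ÷ 1.3186 = HKD 27,897,770.36
HKD 27,897,770.36 ÷ 0.41593 = MXN 67,073,234.35
MXN 67,073,234.35 × 0.55135 = SEK 36,980,827.76
Profit = SEK 36,980,827.76 − SEK 36,786,000.00

Profit: SEK 194,827.76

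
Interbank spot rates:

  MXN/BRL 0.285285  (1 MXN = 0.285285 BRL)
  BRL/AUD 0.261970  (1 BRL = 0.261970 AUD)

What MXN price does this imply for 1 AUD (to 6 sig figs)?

1 AUD ÷ 0.261970 = 3.81723 BRL
3.81723 BRL ÷ 0.285285 = 13.3804 MXN

AUD/MXN = 13.3804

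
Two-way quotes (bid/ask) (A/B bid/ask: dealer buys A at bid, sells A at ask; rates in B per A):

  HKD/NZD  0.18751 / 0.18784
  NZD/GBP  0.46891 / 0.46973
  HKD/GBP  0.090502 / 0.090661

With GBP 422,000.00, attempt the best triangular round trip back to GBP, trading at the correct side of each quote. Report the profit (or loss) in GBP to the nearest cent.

Net profit: GBP 10,846.84

Best loop GBP → NZD → HKD → GBP:
GBP 422,000.00 ÷ 0.46973 (buy NZD at ask) = NZD 898,388.44
NZD 898,388.44 ÷ 0.18784 (buy HKD at ask) = HKD 4,782,732.30
HKD 4,782,732.30 × 0.090502 (sell HKD at bid) = GBP 432,846.84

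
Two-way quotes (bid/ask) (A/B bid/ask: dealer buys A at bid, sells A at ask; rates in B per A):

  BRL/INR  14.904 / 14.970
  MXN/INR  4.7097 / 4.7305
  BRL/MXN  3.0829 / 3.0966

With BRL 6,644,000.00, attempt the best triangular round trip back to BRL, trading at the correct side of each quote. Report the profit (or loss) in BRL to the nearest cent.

Best loop BRL → INR → MXN → BRL:
BRL 6,644,000.00 × 14.904 (sell BRL at bid) = INR 99,022,176.00
INR 99,022,176.00 ÷ 4.7305 (buy MXN at ask) = MXN 20,932,708.17
MXN 20,932,708.17 ÷ 3.0966 (buy BRL at ask) = BRL 6,759,900.59

Net profit: BRL 115,900.59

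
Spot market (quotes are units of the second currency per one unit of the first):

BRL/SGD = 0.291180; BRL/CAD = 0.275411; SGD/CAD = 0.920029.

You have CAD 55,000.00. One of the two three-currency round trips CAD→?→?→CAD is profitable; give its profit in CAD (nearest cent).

Profit: CAD 1,543.27

Profitable loop is CAD → SGD → BRL → CAD:
CAD 55,000.00 ÷ 0.920029 = SGD 59,780.72
SGD 59,780.72 ÷ 0.291180 = BRL 205,305.05
BRL 205,305.05 × 0.275411 = CAD 56,543.27
Profit = CAD 56,543.27 − CAD 55,000.00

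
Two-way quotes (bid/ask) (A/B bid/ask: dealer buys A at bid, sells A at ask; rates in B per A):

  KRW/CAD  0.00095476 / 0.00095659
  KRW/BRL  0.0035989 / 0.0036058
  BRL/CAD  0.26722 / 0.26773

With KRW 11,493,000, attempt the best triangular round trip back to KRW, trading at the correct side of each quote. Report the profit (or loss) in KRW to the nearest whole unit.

Best loop KRW → BRL → CAD → KRW:
KRW 11,493,000 × 0.0035989 (sell KRW at bid) = BRL 41,362.16
BRL 41,362.16 × 0.26722 (sell BRL at bid) = CAD 11,052.80
CAD 11,052.80 ÷ 0.00095659 (buy KRW at ask) = KRW 11,554,371

Net profit: KRW 61,371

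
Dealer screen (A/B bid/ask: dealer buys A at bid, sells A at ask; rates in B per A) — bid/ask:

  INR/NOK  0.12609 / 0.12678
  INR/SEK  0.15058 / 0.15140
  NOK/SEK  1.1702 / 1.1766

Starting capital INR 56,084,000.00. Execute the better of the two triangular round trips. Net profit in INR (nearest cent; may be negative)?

Net profit: INR 530,370.40

Best loop INR → SEK → NOK → INR:
INR 56,084,000.00 × 0.15058 (sell INR at bid) = SEK 8,445,128.72
SEK 8,445,128.72 ÷ 1.1766 (buy NOK at ask) = NOK 7,177,569.88
NOK 7,177,569.88 ÷ 0.12678 (buy INR at ask) = INR 56,614,370.40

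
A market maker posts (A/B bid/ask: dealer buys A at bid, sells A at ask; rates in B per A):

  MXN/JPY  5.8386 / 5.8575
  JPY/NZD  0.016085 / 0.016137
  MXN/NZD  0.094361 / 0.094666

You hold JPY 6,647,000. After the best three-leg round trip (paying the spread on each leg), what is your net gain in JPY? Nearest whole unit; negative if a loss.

Net result: JPY -11,355 (no profitable arbitrage after spreads)

Best loop JPY → MXN → NZD → JPY:
JPY 6,647,000 ÷ 5.8575 (buy MXN at ask) = MXN 1,134,784.46
MXN 1,134,784.46 × 0.094361 (sell MXN at bid) = NZD 107,079.40
NZD 107,079.40 ÷ 0.016137 (buy JPY at ask) = JPY 6,635,645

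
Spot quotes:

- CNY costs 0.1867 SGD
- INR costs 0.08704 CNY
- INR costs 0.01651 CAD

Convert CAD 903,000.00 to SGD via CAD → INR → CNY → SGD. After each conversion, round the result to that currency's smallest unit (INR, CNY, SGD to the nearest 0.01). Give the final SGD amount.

SGD 888,799.65

CAD 903,000.00 ÷ 0.01651 = INR 54,694,124.77
INR 54,694,124.77 × 0.08704 = CNY 4,760,576.62
CNY 4,760,576.62 × 0.1867 = SGD 888,799.65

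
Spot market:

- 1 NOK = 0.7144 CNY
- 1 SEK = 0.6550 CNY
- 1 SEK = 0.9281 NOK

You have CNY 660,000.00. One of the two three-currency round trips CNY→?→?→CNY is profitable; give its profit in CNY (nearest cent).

Profitable loop is CNY → SEK → NOK → CNY:
CNY 660,000.00 ÷ 0.6550 = SEK 1,007,633.59
SEK 1,007,633.59 × 0.9281 = NOK 935,184.73
NOK 935,184.73 × 0.7144 = CNY 668,095.97
Profit = CNY 668,095.97 − CNY 660,000.00

Profit: CNY 8,095.97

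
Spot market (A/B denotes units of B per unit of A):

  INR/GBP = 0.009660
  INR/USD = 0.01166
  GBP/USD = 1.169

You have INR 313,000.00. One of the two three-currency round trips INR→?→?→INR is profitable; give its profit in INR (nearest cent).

Profitable loop is INR → USD → GBP → INR:
INR 313,000.00 × 0.01166 = USD 3,649.58
USD 3,649.58 ÷ 1.169 = GBP 3,121.97
GBP 3,121.97 ÷ 0.009660 = INR 323,185.04
Profit = INR 323,185.04 − INR 313,000.00

Profit: INR 10,185.04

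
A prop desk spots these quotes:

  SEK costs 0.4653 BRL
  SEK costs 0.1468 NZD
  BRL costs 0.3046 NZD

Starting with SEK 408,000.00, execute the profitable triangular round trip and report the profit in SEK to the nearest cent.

Profitable loop is SEK → NZD → BRL → SEK:
SEK 408,000.00 × 0.1468 = NZD 59,894.40
NZD 59,894.40 ÷ 0.3046 = BRL 196,632.96
BRL 196,632.96 ÷ 0.4653 = SEK 422,593.94
Profit = SEK 422,593.94 − SEK 408,000.00

Profit: SEK 14,593.94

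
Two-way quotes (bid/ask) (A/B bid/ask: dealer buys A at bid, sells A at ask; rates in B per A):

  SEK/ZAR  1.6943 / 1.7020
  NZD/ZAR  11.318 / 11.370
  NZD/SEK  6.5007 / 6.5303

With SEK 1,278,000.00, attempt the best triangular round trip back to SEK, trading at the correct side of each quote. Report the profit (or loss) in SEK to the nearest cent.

Net profit: SEK 23,391.17

Best loop SEK → NZD → ZAR → SEK:
SEK 1,278,000.00 ÷ 6.5303 (buy NZD at ask) = NZD 195,703.11
NZD 195,703.11 × 11.318 (sell NZD at bid) = ZAR 2,214,967.77
ZAR 2,214,967.77 ÷ 1.7020 (buy SEK at ask) = SEK 1,301,391.17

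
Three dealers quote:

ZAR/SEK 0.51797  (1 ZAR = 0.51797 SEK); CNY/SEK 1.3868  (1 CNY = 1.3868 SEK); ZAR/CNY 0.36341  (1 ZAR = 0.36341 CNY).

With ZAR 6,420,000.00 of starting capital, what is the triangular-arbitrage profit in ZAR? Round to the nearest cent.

Profit: ZAR 178,252.46

Profitable loop is ZAR → SEK → CNY → ZAR:
ZAR 6,420,000.00 × 0.51797 = SEK 3,325,367.40
SEK 3,325,367.40 ÷ 1.3868 = CNY 2,397,870.93
CNY 2,397,870.93 ÷ 0.36341 = ZAR 6,598,252.46
Profit = ZAR 6,598,252.46 − ZAR 6,420,000.00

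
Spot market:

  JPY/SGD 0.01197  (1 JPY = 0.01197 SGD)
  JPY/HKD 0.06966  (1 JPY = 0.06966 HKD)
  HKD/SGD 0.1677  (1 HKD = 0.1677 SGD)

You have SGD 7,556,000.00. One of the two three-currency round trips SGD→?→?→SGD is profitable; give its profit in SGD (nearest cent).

Profit: SGD 186,292.36

Profitable loop is SGD → HKD → JPY → SGD:
SGD 7,556,000.00 ÷ 0.1677 = HKD 45,056,648.78
HKD 45,056,648.78 ÷ 0.06966 = JPY 646,808,050
JPY 646,808,050 × 0.01197 = SGD 7,742,292.36
Profit = SGD 7,742,292.36 − SGD 7,556,000.00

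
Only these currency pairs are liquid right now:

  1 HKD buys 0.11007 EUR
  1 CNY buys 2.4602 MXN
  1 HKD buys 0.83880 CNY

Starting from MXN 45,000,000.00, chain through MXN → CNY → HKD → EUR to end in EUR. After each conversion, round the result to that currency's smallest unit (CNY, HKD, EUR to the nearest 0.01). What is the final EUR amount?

EUR 2,400,228.81

MXN 45,000,000.00 ÷ 2.4602 = CNY 18,291,195.84
CNY 18,291,195.84 ÷ 0.83880 = HKD 21,806,385.12
HKD 21,806,385.12 × 0.11007 = EUR 2,400,228.81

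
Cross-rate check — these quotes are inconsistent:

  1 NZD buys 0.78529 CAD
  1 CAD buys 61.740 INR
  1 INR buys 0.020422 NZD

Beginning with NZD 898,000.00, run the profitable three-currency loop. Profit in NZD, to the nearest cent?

Profitable loop is NZD → INR → CAD → NZD:
NZD 898,000.00 ÷ 0.020422 = INR 43,972,186.86
INR 43,972,186.86 ÷ 61.740 = CAD 712,215.53
CAD 712,215.53 ÷ 0.78529 = NZD 906,945.88
Profit = NZD 906,945.88 − NZD 898,000.00

Profit: NZD 8,945.88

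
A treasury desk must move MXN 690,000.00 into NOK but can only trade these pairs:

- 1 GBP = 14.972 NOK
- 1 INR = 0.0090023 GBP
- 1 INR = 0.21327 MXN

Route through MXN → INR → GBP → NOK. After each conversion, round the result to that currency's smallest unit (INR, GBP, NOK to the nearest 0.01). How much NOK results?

MXN 690,000.00 ÷ 0.21327 = INR 3,235,335.49
INR 3,235,335.49 × 0.0090023 = GBP 29,125.46
GBP 29,125.46 × 14.972 = NOK 436,066.39

NOK 436,066.39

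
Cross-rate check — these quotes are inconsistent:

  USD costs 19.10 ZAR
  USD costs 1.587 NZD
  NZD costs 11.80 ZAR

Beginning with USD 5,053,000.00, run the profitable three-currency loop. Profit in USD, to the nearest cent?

Profitable loop is USD → ZAR → NZD → USD:
USD 5,053,000.00 × 19.10 = ZAR 96,512,300.00
ZAR 96,512,300.00 ÷ 11.80 = NZD 8,179,008.47
NZD 8,179,008.47 ÷ 1.587 = USD 5,153,754.55
Profit = USD 5,153,754.55 − USD 5,053,000.00

Profit: USD 100,754.55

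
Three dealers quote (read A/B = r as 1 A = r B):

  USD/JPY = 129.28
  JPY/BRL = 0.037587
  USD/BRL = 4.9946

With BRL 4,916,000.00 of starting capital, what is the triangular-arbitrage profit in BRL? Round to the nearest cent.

Profitable loop is BRL → JPY → USD → BRL:
BRL 4,916,000.00 ÷ 0.037587 = JPY 130,789,901
JPY 130,789,901 ÷ 129.28 = USD 1,011,679.31
USD 1,011,679.31 × 4.9946 = BRL 5,052,933.46
Profit = BRL 5,052,933.46 − BRL 4,916,000.00

Profit: BRL 136,933.46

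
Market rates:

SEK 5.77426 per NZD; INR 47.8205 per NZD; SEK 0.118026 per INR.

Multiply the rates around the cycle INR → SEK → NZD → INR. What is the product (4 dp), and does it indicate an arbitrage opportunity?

Around INR → SEK → NZD → INR: 1 × 0.118026 ÷ 5.77426 × 47.8205 = 0.977452
Product < 1; profitable direction is INR → NZD → SEK → INR.

0.9775 (arbitrage exists)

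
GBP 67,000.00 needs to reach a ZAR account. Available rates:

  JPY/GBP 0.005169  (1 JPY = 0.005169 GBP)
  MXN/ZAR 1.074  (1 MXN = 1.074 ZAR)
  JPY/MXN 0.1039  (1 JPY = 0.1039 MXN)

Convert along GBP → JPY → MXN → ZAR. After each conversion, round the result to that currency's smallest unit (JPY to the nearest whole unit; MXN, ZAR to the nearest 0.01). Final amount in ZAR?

ZAR 1,446,398.93

GBP 67,000.00 ÷ 0.005169 = JPY 12,961,888
JPY 12,961,888 × 0.1039 = MXN 1,346,740.16
MXN 1,346,740.16 × 1.074 = ZAR 1,446,398.93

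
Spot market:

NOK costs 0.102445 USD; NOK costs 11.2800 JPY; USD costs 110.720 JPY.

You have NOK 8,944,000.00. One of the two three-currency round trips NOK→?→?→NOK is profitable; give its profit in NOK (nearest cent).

Profitable loop is NOK → USD → JPY → NOK:
NOK 8,944,000.00 × 0.102445 = USD 916,268.08
USD 916,268.08 × 110.720 = JPY 101,449,202
JPY 101,449,202 ÷ 11.2800 = NOK 8,993,723.57
Profit = NOK 8,993,723.57 − NOK 8,944,000.00

Profit: NOK 49,723.57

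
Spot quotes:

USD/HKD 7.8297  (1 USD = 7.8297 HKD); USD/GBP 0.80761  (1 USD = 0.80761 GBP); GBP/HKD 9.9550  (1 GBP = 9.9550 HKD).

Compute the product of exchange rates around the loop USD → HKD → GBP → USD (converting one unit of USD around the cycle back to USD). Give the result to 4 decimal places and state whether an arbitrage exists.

0.9739 (arbitrage exists)

Around USD → HKD → GBP → USD: 1 × 7.8297 ÷ 9.9550 ÷ 0.80761 = 0.973873
Product < 1; profitable direction is USD → GBP → HKD → USD.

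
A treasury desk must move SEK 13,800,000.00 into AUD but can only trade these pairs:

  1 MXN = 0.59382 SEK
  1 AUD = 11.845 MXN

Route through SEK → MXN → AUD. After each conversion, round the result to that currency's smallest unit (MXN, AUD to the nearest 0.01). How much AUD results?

AUD 1,961,955.72

SEK 13,800,000.00 ÷ 0.59382 = MXN 23,239,365.46
MXN 23,239,365.46 ÷ 11.845 = AUD 1,961,955.72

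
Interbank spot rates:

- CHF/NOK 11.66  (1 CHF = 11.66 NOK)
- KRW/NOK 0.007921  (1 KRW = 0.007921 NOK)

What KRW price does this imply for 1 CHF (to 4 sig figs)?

CHF/KRW = 1472

1 CHF × 11.66 = 11.66 NOK
11.66 NOK ÷ 0.007921 = 1472.04 KRW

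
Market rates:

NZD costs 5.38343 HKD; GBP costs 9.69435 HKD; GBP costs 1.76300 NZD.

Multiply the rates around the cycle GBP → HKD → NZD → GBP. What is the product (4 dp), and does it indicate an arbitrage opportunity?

Around GBP → HKD → NZD → GBP: 1 × 9.69435 ÷ 5.38343 ÷ 1.76300 = 1.021427
Product > 1; profitable direction is GBP → HKD → NZD → GBP.

1.0214 (arbitrage exists)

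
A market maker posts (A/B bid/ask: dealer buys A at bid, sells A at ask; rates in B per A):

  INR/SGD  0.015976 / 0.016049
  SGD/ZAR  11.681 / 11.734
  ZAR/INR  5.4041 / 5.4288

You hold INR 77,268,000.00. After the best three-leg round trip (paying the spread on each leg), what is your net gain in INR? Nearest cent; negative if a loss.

Best loop INR → SGD → ZAR → INR:
INR 77,268,000.00 × 0.015976 (sell INR at bid) = SGD 1,234,433.57
SGD 1,234,433.57 × 11.681 (sell SGD at bid) = ZAR 14,419,418.51
ZAR 14,419,418.51 × 5.4041 (sell ZAR at bid) = INR 77,923,979.56

Net profit: INR 655,979.56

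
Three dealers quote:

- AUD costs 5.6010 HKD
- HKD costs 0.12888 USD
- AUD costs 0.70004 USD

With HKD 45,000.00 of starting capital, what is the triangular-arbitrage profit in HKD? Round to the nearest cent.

Profitable loop is HKD → USD → AUD → HKD:
HKD 45,000.00 × 0.12888 = USD 5,799.60
USD 5,799.60 ÷ 0.70004 = AUD 8,284.67
AUD 8,284.67 × 5.6010 = HKD 46,402.43
Profit = HKD 46,402.43 − HKD 45,000.00

Profit: HKD 1,402.43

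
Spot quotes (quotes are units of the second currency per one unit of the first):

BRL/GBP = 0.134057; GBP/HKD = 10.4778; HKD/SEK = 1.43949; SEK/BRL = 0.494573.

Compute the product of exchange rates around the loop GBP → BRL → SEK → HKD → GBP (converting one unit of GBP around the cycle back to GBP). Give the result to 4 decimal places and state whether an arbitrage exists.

Around GBP → BRL → SEK → HKD → GBP: 1 ÷ 0.134057 ÷ 0.494573 ÷ 1.43949 ÷ 10.4778 = 1.000003
Product ≈ 1 (deviation 0.000%, within rounding noise).

1.0000 (no arbitrage)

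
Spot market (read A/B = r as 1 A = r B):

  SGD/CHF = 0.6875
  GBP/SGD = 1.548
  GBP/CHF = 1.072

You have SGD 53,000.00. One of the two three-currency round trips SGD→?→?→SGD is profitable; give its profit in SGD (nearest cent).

Profitable loop is SGD → GBP → CHF → SGD:
SGD 53,000.00 ÷ 1.548 = GBP 34,237.73
GBP 34,237.73 × 1.072 = CHF 36,702.84
CHF 36,702.84 ÷ 0.6875 = SGD 53,385.95
Profit = SGD 53,385.95 − SGD 53,000.00

Profit: SGD 385.95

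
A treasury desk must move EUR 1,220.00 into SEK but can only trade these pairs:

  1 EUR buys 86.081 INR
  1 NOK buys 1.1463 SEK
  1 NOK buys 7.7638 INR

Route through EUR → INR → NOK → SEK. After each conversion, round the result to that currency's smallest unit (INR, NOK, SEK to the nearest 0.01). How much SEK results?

SEK 15,505.69

EUR 1,220.00 × 86.081 = INR 105,018.82
INR 105,018.82 ÷ 7.7638 = NOK 13,526.73
NOK 13,526.73 × 1.1463 = SEK 15,505.69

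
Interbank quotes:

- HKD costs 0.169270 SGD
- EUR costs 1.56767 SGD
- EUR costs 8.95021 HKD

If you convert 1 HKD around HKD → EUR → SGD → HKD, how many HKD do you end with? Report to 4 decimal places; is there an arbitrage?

Around HKD → EUR → SGD → HKD: 1 ÷ 8.95021 × 1.56767 ÷ 0.169270 = 1.034764
Product > 1; profitable direction is HKD → EUR → SGD → HKD.

1.0348 (arbitrage exists)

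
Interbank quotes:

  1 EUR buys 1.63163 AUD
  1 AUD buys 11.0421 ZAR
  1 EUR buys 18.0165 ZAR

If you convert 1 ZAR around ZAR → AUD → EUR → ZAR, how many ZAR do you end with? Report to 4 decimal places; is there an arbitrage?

Around ZAR → AUD → EUR → ZAR: 1 ÷ 11.0421 ÷ 1.63163 × 18.0165 = 0.999993
Product ≈ 1 (deviation 0.001%, within rounding noise).

1.0000 (no arbitrage)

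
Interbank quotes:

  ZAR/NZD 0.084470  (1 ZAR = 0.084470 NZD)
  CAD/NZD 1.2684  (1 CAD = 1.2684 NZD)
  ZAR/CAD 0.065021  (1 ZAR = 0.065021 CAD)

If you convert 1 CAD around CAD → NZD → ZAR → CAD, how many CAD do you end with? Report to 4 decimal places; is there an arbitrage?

0.9764 (arbitrage exists)

Around CAD → NZD → ZAR → CAD: 1 × 1.2684 ÷ 0.084470 × 0.065021 = 0.976354
Product < 1; profitable direction is CAD → ZAR → NZD → CAD.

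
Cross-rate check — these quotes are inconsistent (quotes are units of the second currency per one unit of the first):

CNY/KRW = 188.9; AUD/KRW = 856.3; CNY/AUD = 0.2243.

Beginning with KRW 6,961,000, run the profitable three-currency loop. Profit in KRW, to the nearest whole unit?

Profitable loop is KRW → CNY → AUD → KRW:
KRW 6,961,000 ÷ 188.9 = CNY 36,850.19
CNY 36,850.19 × 0.2243 = AUD 8,265.50
AUD 8,265.50 × 856.3 = KRW 7,077,745
Profit = KRW 7,077,745 − KRW 6,961,000

Profit: KRW 116,745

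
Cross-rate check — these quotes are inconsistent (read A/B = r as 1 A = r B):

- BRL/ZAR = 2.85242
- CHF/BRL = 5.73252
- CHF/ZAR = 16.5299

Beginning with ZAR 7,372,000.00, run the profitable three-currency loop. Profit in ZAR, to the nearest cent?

Profitable loop is ZAR → BRL → CHF → ZAR:
ZAR 7,372,000.00 ÷ 2.85242 = BRL 2,584,472.13
BRL 2,584,472.13 ÷ 5.73252 = CHF 450,843.98
CHF 450,843.98 × 16.5299 = ZAR 7,452,405.91
Profit = ZAR 7,452,405.91 − ZAR 7,372,000.00

Profit: ZAR 80,405.91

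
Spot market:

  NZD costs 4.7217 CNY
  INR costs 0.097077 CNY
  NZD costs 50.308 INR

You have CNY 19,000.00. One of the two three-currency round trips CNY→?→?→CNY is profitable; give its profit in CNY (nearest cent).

Profit: CNY 652.08

Profitable loop is CNY → NZD → INR → CNY:
CNY 19,000.00 ÷ 4.7217 = NZD 4,023.97
NZD 4,023.97 × 50.308 = INR 202,438.10
INR 202,438.10 × 0.097077 = CNY 19,652.08
Profit = CNY 19,652.08 − CNY 19,000.00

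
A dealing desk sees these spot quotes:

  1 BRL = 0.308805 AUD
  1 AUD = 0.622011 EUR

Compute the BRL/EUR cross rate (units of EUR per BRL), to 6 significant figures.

1 BRL × 0.308805 = 0.308805 AUD
0.308805 AUD × 0.622011 = 0.19208 EUR

BRL/EUR = 0.192080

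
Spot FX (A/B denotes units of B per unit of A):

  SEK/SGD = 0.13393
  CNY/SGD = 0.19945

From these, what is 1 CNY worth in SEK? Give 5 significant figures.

1 CNY × 0.19945 = 0.19945 SGD
0.19945 SGD ÷ 0.13393 = 1.48921 SEK

CNY/SEK = 1.4892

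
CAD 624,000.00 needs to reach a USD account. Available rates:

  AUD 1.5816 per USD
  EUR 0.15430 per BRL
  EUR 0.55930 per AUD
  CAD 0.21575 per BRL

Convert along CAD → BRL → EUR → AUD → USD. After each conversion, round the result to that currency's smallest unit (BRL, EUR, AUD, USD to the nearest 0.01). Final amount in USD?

USD 504,496.59

CAD 624,000.00 ÷ 0.21575 = BRL 2,892,236.38
BRL 2,892,236.38 × 0.15430 = EUR 446,272.07
EUR 446,272.07 ÷ 0.55930 = AUD 797,911.80
AUD 797,911.80 ÷ 1.5816 = USD 504,496.59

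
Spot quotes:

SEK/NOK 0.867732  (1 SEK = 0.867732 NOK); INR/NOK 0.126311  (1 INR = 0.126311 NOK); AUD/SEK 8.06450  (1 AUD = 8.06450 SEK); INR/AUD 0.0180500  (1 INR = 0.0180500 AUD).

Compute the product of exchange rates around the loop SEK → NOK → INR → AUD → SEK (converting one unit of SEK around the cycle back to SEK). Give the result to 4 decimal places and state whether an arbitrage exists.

Around SEK → NOK → INR → AUD → SEK: 1 × 0.867732 ÷ 0.126311 × 0.0180500 × 8.06450 = 0.999998
Product ≈ 1 (deviation 0.000%, within rounding noise).

1.0000 (no arbitrage)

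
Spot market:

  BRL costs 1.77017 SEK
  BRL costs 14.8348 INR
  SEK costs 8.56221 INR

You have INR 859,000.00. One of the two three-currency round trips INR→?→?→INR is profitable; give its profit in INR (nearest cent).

Profit: INR 18,631.74

Profitable loop is INR → BRL → SEK → INR:
INR 859,000.00 ÷ 14.8348 = BRL 57,904.39
BRL 57,904.39 × 1.77017 = SEK 102,500.61
SEK 102,500.61 × 8.56221 = INR 877,631.74
Profit = INR 877,631.74 − INR 859,000.00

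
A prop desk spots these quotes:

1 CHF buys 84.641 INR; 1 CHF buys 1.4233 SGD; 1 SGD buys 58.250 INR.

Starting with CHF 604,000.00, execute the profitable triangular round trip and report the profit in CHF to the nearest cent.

Profitable loop is CHF → INR → SGD → CHF:
CHF 604,000.00 × 84.641 = INR 51,123,164.00
INR 51,123,164.00 ÷ 58.250 = SGD 877,650.88
SGD 877,650.88 ÷ 1.4233 = CHF 616,630.99
Profit = CHF 616,630.99 − CHF 604,000.00

Profit: CHF 12,630.99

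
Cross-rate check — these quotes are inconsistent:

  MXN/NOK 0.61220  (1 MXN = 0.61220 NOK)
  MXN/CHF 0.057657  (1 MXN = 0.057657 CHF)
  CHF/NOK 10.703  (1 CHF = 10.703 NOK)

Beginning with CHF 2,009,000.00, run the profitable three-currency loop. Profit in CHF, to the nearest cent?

Profit: CHF 16,089.30

Profitable loop is CHF → NOK → MXN → CHF:
CHF 2,009,000.00 × 10.703 = NOK 21,502,327.00
NOK 21,502,327.00 ÷ 0.61220 = MXN 35,123,043.12
MXN 35,123,043.12 × 0.057657 = CHF 2,025,089.30
Profit = CHF 2,025,089.30 − CHF 2,009,000.00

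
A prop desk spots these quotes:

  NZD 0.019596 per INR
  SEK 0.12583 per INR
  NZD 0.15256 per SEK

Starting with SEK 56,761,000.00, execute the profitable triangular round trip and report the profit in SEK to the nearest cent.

Profit: SEK 1,180,881.32

Profitable loop is SEK → INR → NZD → SEK:
SEK 56,761,000.00 ÷ 0.12583 = INR 451,092,744.18
INR 451,092,744.18 × 0.019596 = NZD 8,839,613.41
NZD 8,839,613.41 ÷ 0.15256 = SEK 57,941,881.32
Profit = SEK 57,941,881.32 − SEK 56,761,000.00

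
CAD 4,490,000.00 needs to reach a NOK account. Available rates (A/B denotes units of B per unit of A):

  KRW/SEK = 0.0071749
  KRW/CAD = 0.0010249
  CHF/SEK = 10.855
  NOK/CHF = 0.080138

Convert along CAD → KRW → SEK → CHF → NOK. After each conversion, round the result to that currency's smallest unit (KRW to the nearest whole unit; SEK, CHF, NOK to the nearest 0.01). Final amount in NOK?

NOK 36,133,694.88

CAD 4,490,000.00 ÷ 0.0010249 = KRW 4,380,915,211
KRW 4,380,915,211 × 0.0071749 = SEK 31,432,628.55
SEK 31,432,628.55 ÷ 10.855 = CHF 2,895,682.04
CHF 2,895,682.04 ÷ 0.080138 = NOK 36,133,694.88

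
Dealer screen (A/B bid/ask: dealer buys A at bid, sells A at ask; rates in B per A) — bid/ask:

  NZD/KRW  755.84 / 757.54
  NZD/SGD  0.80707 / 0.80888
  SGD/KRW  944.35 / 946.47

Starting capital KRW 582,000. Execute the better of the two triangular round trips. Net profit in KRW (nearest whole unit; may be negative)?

Best loop KRW → NZD → SGD → KRW:
KRW 582,000 ÷ 757.54 (buy NZD at ask) = NZD 768.28
NZD 768.28 × 0.80707 (sell NZD at bid) = SGD 620.05
SGD 620.05 × 944.35 (sell SGD at bid) = KRW 585,547

Net profit: KRW 3,547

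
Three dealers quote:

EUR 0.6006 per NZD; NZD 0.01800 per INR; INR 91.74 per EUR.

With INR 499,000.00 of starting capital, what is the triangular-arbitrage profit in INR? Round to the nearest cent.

Profitable loop is INR → EUR → NZD → INR:
INR 499,000.00 ÷ 91.74 = EUR 5,439.28
EUR 5,439.28 ÷ 0.6006 = NZD 9,056.42
NZD 9,056.42 ÷ 0.01800 = INR 503,134.36
Profit = INR 503,134.36 − INR 499,000.00

Profit: INR 4,134.36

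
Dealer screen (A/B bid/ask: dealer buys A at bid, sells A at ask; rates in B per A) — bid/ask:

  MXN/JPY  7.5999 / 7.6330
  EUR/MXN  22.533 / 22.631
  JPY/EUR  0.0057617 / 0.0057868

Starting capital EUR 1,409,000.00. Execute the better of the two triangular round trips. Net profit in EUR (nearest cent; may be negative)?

Best loop EUR → JPY → MXN → EUR:
EUR 1,409,000.00 ÷ 0.0057868 (buy JPY at ask) = JPY 243,485,173
JPY 243,485,173 ÷ 7.6330 (buy MXN at ask) = MXN 31,899,013.91
MXN 31,899,013.91 ÷ 22.631 (buy EUR at ask) = EUR 1,409,527.37

Net profit: EUR 527.37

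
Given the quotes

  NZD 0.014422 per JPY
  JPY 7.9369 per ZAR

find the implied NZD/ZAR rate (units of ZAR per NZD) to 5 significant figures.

1 NZD ÷ 0.014422 = 69.3385 JPY
69.3385 JPY ÷ 7.9369 = 8.73622 ZAR

NZD/ZAR = 8.7362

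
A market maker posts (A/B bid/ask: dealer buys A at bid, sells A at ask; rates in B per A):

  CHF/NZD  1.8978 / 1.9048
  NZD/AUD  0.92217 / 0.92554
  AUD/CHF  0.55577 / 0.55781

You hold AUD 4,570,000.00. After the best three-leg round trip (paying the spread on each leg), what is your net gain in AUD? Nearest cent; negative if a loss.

Net profit: AUD 77,135.43

Best loop AUD → NZD → CHF → AUD:
AUD 4,570,000.00 ÷ 0.92554 (buy NZD at ask) = NZD 4,937,658.02
NZD 4,937,658.02 ÷ 1.9048 (buy CHF at ask) = CHF 2,592,218.61
CHF 2,592,218.61 ÷ 0.55781 (buy AUD at ask) = AUD 4,647,135.43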